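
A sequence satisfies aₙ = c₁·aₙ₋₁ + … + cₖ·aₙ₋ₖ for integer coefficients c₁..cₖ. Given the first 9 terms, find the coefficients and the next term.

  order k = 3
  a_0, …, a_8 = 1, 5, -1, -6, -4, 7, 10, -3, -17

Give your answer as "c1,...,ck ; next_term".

  a_3 = 0·-1 + -1·5 + -1·1 = -6
  a_4 = 0·-6 + -1·-1 + -1·5 = -4
  a_5 = 0·-4 + -1·-6 + -1·-1 = 7
  a_6 = 0·7 + -1·-4 + -1·-6 = 10
  a_7 = 0·10 + -1·7 + -1·-4 = -3
  a_8 = 0·-3 + -1·10 + -1·7 = -17
  a_9 = 0·-17 + -1·-3 + -1·10 = -7

0,-1,-1 ; -7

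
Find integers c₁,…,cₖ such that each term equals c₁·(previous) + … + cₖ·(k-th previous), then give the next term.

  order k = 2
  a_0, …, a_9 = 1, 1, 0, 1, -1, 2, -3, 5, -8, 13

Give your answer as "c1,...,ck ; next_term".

-1,1 ; -21

  a_2 = -1·1 + 1·1 = 0
  a_3 = -1·0 + 1·1 = 1
  a_4 = -1·1 + 1·0 = -1
  a_5 = -1·-1 + 1·1 = 2
  a_6 = -1·2 + 1·-1 = -3
  a_7 = -1·-3 + 1·2 = 5
  a_8 = -1·5 + 1·-3 = -8
  a_9 = -1·-8 + 1·5 = 13
  a_10 = -1·13 + 1·-8 = -21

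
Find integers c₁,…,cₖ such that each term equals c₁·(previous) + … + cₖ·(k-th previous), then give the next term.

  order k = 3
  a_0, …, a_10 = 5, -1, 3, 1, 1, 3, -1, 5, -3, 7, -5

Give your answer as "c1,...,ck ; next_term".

-1,1,1 ; 9

  a_3 = -1·3 + 1·-1 + 1·5 = 1
  a_4 = -1·1 + 1·3 + 1·-1 = 1
  a_5 = -1·1 + 1·1 + 1·3 = 3
  a_6 = -1·3 + 1·1 + 1·1 = -1
  a_7 = -1·-1 + 1·3 + 1·1 = 5
  a_8 = -1·5 + 1·-1 + 1·3 = -3
  a_9 = -1·-3 + 1·5 + 1·-1 = 7
  a_10 = -1·7 + 1·-3 + 1·5 = -5
  a_11 = -1·-5 + 1·7 + 1·-3 = 9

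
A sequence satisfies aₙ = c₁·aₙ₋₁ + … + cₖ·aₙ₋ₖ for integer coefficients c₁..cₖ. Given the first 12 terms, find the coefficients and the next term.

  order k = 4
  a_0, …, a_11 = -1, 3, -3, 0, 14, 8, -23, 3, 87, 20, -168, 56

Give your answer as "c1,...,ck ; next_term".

  a_4 = 1·0 + -2·-3 + 3·3 + 1·-1 = 14
  a_5 = 1·14 + -2·0 + 3·-3 + 1·3 = 8
  a_6 = 1·8 + -2·14 + 3·0 + 1·-3 = -23
  a_7 = 1·-23 + -2·8 + 3·14 + 1·0 = 3
  a_8 = 1·3 + -2·-23 + 3·8 + 1·14 = 87
  a_9 = 1·87 + -2·3 + 3·-23 + 1·8 = 20
  a_10 = 1·20 + -2·87 + 3·3 + 1·-23 = -168
  a_11 = 1·-168 + -2·20 + 3·87 + 1·3 = 56
  a_12 = 1·56 + -2·-168 + 3·20 + 1·87 = 539

1,-2,3,1 ; 539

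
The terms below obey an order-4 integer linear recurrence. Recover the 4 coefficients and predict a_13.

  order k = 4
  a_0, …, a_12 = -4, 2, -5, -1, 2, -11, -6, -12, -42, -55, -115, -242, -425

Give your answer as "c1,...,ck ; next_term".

  a_4 = 1·-1 + 1·-5 + 2·2 + -1·-4 = 2
  a_5 = 1·2 + 1·-1 + 2·-5 + -1·2 = -11
  a_6 = 1·-11 + 1·2 + 2·-1 + -1·-5 = -6
  a_7 = 1·-6 + 1·-11 + 2·2 + -1·-1 = -12
  a_8 = 1·-12 + 1·-6 + 2·-11 + -1·2 = -42
  a_9 = 1·-42 + 1·-12 + 2·-6 + -1·-11 = -55
  a_10 = 1·-55 + 1·-42 + 2·-12 + -1·-6 = -115
  a_11 = 1·-115 + 1·-55 + 2·-42 + -1·-12 = -242
  a_12 = 1·-242 + 1·-115 + 2·-55 + -1·-42 = -425
  a_13 = 1·-425 + 1·-242 + 2·-115 + -1·-55 = -842

1,1,2,-1 ; -842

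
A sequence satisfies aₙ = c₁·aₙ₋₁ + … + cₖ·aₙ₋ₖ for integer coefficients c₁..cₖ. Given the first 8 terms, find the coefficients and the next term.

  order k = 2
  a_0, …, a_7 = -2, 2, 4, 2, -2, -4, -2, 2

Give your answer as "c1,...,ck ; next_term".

  a_2 = 1·2 + -1·-2 = 4
  a_3 = 1·4 + -1·2 = 2
  a_4 = 1·2 + -1·4 = -2
  a_5 = 1·-2 + -1·2 = -4
  a_6 = 1·-4 + -1·-2 = -2
  a_7 = 1·-2 + -1·-4 = 2
  a_8 = 1·2 + -1·-2 = 4

1,-1 ; 4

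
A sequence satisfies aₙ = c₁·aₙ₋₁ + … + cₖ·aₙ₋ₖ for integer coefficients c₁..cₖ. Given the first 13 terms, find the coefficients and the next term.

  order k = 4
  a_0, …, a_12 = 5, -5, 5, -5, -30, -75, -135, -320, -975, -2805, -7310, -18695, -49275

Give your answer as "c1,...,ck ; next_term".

  a_4 = 3·-5 + -3·5 + 4·-5 + 4·5 = -30
  a_5 = 3·-30 + -3·-5 + 4·5 + 4·-5 = -75
  a_6 = 3·-75 + -3·-30 + 4·-5 + 4·5 = -135
  a_7 = 3·-135 + -3·-75 + 4·-30 + 4·-5 = -320
  a_8 = 3·-320 + -3·-135 + 4·-75 + 4·-30 = -975
  a_9 = 3·-975 + -3·-320 + 4·-135 + 4·-75 = -2805
  a_10 = 3·-2805 + -3·-975 + 4·-320 + 4·-135 = -7310
  a_11 = 3·-7310 + -3·-2805 + 4·-975 + 4·-320 = -18695
  a_12 = 3·-18695 + -3·-7310 + 4·-2805 + 4·-975 = -49275
  a_13 = 3·-49275 + -3·-18695 + 4·-7310 + 4·-2805 = -132200

3,-3,4,4 ; -132200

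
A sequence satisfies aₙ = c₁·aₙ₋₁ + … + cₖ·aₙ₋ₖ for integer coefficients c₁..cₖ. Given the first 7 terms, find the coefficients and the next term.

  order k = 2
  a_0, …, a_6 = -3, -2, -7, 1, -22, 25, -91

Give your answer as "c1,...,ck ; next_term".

  a_2 = -1·-2 + 3·-3 = -7
  a_3 = -1·-7 + 3·-2 = 1
  a_4 = -1·1 + 3·-7 = -22
  a_5 = -1·-22 + 3·1 = 25
  a_6 = -1·25 + 3·-22 = -91
  a_7 = -1·-91 + 3·25 = 166

-1,3 ; 166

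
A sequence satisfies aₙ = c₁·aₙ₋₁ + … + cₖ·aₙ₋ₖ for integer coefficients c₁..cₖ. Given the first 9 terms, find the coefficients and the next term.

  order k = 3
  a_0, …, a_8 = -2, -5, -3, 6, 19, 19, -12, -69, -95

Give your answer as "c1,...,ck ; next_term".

1,-1,-2 ; -2

  a_3 = 1·-3 + -1·-5 + -2·-2 = 6
  a_4 = 1·6 + -1·-3 + -2·-5 = 19
  a_5 = 1·19 + -1·6 + -2·-3 = 19
  a_6 = 1·19 + -1·19 + -2·6 = -12
  a_7 = 1·-12 + -1·19 + -2·19 = -69
  a_8 = 1·-69 + -1·-12 + -2·19 = -95
  a_9 = 1·-95 + -1·-69 + -2·-12 = -2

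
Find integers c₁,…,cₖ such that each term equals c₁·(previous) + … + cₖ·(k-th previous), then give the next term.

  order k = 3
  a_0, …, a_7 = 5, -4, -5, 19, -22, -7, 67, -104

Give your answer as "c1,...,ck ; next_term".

-1,-1,2 ; 23

  a_3 = -1·-5 + -1·-4 + 2·5 = 19
  a_4 = -1·19 + -1·-5 + 2·-4 = -22
  a_5 = -1·-22 + -1·19 + 2·-5 = -7
  a_6 = -1·-7 + -1·-22 + 2·19 = 67
  a_7 = -1·67 + -1·-7 + 2·-22 = -104
  a_8 = -1·-104 + -1·67 + 2·-7 = 23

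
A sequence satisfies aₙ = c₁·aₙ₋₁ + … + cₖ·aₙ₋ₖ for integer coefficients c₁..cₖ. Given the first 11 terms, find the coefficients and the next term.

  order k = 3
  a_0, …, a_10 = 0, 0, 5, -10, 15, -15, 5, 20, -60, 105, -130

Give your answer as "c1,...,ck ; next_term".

  a_3 = -2·5 + -1·0 + 1·0 = -10
  a_4 = -2·-10 + -1·5 + 1·0 = 15
  a_5 = -2·15 + -1·-10 + 1·5 = -15
  a_6 = -2·-15 + -1·15 + 1·-10 = 5
  a_7 = -2·5 + -1·-15 + 1·15 = 20
  a_8 = -2·20 + -1·5 + 1·-15 = -60
  a_9 = -2·-60 + -1·20 + 1·5 = 105
  a_10 = -2·105 + -1·-60 + 1·20 = -130
  a_11 = -2·-130 + -1·105 + 1·-60 = 95

-2,-1,1 ; 95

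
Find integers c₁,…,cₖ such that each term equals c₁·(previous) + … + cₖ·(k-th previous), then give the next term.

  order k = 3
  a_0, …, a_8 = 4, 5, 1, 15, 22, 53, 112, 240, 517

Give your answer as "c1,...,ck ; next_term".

  a_3 = 1·1 + 2·5 + 1·4 = 15
  a_4 = 1·15 + 2·1 + 1·5 = 22
  a_5 = 1·22 + 2·15 + 1·1 = 53
  a_6 = 1·53 + 2·22 + 1·15 = 112
  a_7 = 1·112 + 2·53 + 1·22 = 240
  a_8 = 1·240 + 2·112 + 1·53 = 517
  a_9 = 1·517 + 2·240 + 1·112 = 1109

1,2,1 ; 1109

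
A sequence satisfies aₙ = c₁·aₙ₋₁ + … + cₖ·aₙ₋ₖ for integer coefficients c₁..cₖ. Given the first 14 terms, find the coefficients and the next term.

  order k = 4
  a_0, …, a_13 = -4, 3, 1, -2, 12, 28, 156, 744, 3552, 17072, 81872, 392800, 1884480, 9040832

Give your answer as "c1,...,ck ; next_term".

4,4,0,-4 ; 43373760

  a_4 = 4·-2 + 4·1 + 0·3 + -4·-4 = 12
  a_5 = 4·12 + 4·-2 + 0·1 + -4·3 = 28
  a_6 = 4·28 + 4·12 + 0·-2 + -4·1 = 156
  a_7 = 4·156 + 4·28 + 0·12 + -4·-2 = 744
  a_8 = 4·744 + 4·156 + 0·28 + -4·12 = 3552
  a_9 = 4·3552 + 4·744 + 0·156 + -4·28 = 17072
  a_10 = 4·17072 + 4·3552 + 0·744 + -4·156 = 81872
  a_11 = 4·81872 + 4·17072 + 0·3552 + -4·744 = 392800
  a_12 = 4·392800 + 4·81872 + 0·17072 + -4·3552 = 1884480
  a_13 = 4·1884480 + 4·392800 + 0·81872 + -4·17072 = 9040832
  a_14 = 4·9040832 + 4·1884480 + 0·392800 + -4·81872 = 43373760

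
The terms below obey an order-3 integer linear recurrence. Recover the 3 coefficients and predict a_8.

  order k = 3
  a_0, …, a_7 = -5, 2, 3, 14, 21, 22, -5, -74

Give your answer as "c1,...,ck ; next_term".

2,-1,-2 ; -187

  a_3 = 2·3 + -1·2 + -2·-5 = 14
  a_4 = 2·14 + -1·3 + -2·2 = 21
  a_5 = 2·21 + -1·14 + -2·3 = 22
  a_6 = 2·22 + -1·21 + -2·14 = -5
  a_7 = 2·-5 + -1·22 + -2·21 = -74
  a_8 = 2·-74 + -1·-5 + -2·22 = -187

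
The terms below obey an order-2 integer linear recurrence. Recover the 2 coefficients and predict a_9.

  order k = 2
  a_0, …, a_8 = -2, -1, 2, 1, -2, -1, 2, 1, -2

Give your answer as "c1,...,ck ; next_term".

0,-1 ; -1

  a_2 = 0·-1 + -1·-2 = 2
  a_3 = 0·2 + -1·-1 = 1
  a_4 = 0·1 + -1·2 = -2
  a_5 = 0·-2 + -1·1 = -1
  a_6 = 0·-1 + -1·-2 = 2
  a_7 = 0·2 + -1·-1 = 1
  a_8 = 0·1 + -1·2 = -2
  a_9 = 0·-2 + -1·1 = -1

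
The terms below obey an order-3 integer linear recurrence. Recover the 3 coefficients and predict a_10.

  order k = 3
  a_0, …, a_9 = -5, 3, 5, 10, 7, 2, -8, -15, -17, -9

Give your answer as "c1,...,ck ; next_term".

1,0,-1 ; 6

  a_3 = 1·5 + 0·3 + -1·-5 = 10
  a_4 = 1·10 + 0·5 + -1·3 = 7
  a_5 = 1·7 + 0·10 + -1·5 = 2
  a_6 = 1·2 + 0·7 + -1·10 = -8
  a_7 = 1·-8 + 0·2 + -1·7 = -15
  a_8 = 1·-15 + 0·-8 + -1·2 = -17
  a_9 = 1·-17 + 0·-15 + -1·-8 = -9
  a_10 = 1·-9 + 0·-17 + -1·-15 = 6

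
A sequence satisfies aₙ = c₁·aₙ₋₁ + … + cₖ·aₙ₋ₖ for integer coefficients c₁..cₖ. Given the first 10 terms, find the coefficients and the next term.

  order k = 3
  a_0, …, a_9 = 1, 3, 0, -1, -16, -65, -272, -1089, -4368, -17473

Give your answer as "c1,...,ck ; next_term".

4,1,-4 ; -69904

  a_3 = 4·0 + 1·3 + -4·1 = -1
  a_4 = 4·-1 + 1·0 + -4·3 = -16
  a_5 = 4·-16 + 1·-1 + -4·0 = -65
  a_6 = 4·-65 + 1·-16 + -4·-1 = -272
  a_7 = 4·-272 + 1·-65 + -4·-16 = -1089
  a_8 = 4·-1089 + 1·-272 + -4·-65 = -4368
  a_9 = 4·-4368 + 1·-1089 + -4·-272 = -17473
  a_10 = 4·-17473 + 1·-4368 + -4·-1089 = -69904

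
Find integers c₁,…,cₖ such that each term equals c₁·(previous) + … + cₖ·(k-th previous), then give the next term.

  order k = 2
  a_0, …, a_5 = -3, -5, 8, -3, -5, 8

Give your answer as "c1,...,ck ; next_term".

  a_2 = -1·-5 + -1·-3 = 8
  a_3 = -1·8 + -1·-5 = -3
  a_4 = -1·-3 + -1·8 = -5
  a_5 = -1·-5 + -1·-3 = 8
  a_6 = -1·8 + -1·-5 = -3

-1,-1 ; -3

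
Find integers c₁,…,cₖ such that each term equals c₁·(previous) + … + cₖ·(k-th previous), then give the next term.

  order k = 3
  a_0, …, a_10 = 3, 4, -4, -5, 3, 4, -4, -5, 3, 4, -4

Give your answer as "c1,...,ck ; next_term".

  a_3 = 1·-4 + -1·4 + 1·3 = -5
  a_4 = 1·-5 + -1·-4 + 1·4 = 3
  a_5 = 1·3 + -1·-5 + 1·-4 = 4
  a_6 = 1·4 + -1·3 + 1·-5 = -4
  a_7 = 1·-4 + -1·4 + 1·3 = -5
  a_8 = 1·-5 + -1·-4 + 1·4 = 3
  a_9 = 1·3 + -1·-5 + 1·-4 = 4
  a_10 = 1·4 + -1·3 + 1·-5 = -4
  a_11 = 1·-4 + -1·4 + 1·3 = -5

1,-1,1 ; -5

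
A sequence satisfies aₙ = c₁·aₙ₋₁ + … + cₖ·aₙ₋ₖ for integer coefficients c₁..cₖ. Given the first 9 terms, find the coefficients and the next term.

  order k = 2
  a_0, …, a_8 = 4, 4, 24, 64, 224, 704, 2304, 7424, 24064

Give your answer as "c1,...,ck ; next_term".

2,4 ; 77824

  a_2 = 2·4 + 4·4 = 24
  a_3 = 2·24 + 4·4 = 64
  a_4 = 2·64 + 4·24 = 224
  a_5 = 2·224 + 4·64 = 704
  a_6 = 2·704 + 4·224 = 2304
  a_7 = 2·2304 + 4·704 = 7424
  a_8 = 2·7424 + 4·2304 = 24064
  a_9 = 2·24064 + 4·7424 = 77824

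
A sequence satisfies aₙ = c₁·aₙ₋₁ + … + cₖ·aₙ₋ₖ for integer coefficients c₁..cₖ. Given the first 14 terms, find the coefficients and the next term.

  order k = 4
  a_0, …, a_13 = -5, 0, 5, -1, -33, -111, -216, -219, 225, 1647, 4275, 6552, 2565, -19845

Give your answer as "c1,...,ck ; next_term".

3,-3,-3,3 ; -74061

  a_4 = 3·-1 + -3·5 + -3·0 + 3·-5 = -33
  a_5 = 3·-33 + -3·-1 + -3·5 + 3·0 = -111
  a_6 = 3·-111 + -3·-33 + -3·-1 + 3·5 = -216
  a_7 = 3·-216 + -3·-111 + -3·-33 + 3·-1 = -219
  a_8 = 3·-219 + -3·-216 + -3·-111 + 3·-33 = 225
  a_9 = 3·225 + -3·-219 + -3·-216 + 3·-111 = 1647
  a_10 = 3·1647 + -3·225 + -3·-219 + 3·-216 = 4275
  a_11 = 3·4275 + -3·1647 + -3·225 + 3·-219 = 6552
  a_12 = 3·6552 + -3·4275 + -3·1647 + 3·225 = 2565
  a_13 = 3·2565 + -3·6552 + -3·4275 + 3·1647 = -19845
  a_14 = 3·-19845 + -3·2565 + -3·6552 + 3·4275 = -74061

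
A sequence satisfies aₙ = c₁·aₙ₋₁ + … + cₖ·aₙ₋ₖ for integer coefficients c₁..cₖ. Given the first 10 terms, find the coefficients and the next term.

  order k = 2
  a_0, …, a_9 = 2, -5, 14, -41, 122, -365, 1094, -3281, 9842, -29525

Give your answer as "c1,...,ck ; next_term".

-4,-3 ; 88574

  a_2 = -4·-5 + -3·2 = 14
  a_3 = -4·14 + -3·-5 = -41
  a_4 = -4·-41 + -3·14 = 122
  a_5 = -4·122 + -3·-41 = -365
  a_6 = -4·-365 + -3·122 = 1094
  a_7 = -4·1094 + -3·-365 = -3281
  a_8 = -4·-3281 + -3·1094 = 9842
  a_9 = -4·9842 + -3·-3281 = -29525
  a_10 = -4·-29525 + -3·9842 = 88574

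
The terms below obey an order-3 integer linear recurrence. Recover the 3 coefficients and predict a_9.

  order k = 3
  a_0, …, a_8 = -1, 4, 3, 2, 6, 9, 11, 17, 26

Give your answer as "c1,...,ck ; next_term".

  a_3 = 1·3 + 0·4 + 1·-1 = 2
  a_4 = 1·2 + 0·3 + 1·4 = 6
  a_5 = 1·6 + 0·2 + 1·3 = 9
  a_6 = 1·9 + 0·6 + 1·2 = 11
  a_7 = 1·11 + 0·9 + 1·6 = 17
  a_8 = 1·17 + 0·11 + 1·9 = 26
  a_9 = 1·26 + 0·17 + 1·11 = 37

1,0,1 ; 37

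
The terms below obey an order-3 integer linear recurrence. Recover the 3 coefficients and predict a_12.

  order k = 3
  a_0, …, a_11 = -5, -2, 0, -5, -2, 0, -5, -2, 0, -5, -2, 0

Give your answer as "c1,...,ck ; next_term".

  a_3 = 0·0 + 0·-2 + 1·-5 = -5
  a_4 = 0·-5 + 0·0 + 1·-2 = -2
  a_5 = 0·-2 + 0·-5 + 1·0 = 0
  a_6 = 0·0 + 0·-2 + 1·-5 = -5
  a_7 = 0·-5 + 0·0 + 1·-2 = -2
  a_8 = 0·-2 + 0·-5 + 1·0 = 0
  a_9 = 0·0 + 0·-2 + 1·-5 = -5
  a_10 = 0·-5 + 0·0 + 1·-2 = -2
  a_11 = 0·-2 + 0·-5 + 1·0 = 0
  a_12 = 0·0 + 0·-2 + 1·-5 = -5

0,0,1 ; -5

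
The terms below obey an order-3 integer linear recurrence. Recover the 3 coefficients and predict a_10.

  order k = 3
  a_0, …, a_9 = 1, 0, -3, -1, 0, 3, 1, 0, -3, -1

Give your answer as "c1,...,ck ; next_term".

  a_3 = 0·-3 + 0·0 + -1·1 = -1
  a_4 = 0·-1 + 0·-3 + -1·0 = 0
  a_5 = 0·0 + 0·-1 + -1·-3 = 3
  a_6 = 0·3 + 0·0 + -1·-1 = 1
  a_7 = 0·1 + 0·3 + -1·0 = 0
  a_8 = 0·0 + 0·1 + -1·3 = -3
  a_9 = 0·-3 + 0·0 + -1·1 = -1
  a_10 = 0·-1 + 0·-3 + -1·0 = 0

0,0,-1 ; 0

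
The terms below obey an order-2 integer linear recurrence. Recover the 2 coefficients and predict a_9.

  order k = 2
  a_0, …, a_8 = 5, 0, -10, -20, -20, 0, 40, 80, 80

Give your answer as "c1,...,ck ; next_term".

2,-2 ; 0

  a_2 = 2·0 + -2·5 = -10
  a_3 = 2·-10 + -2·0 = -20
  a_4 = 2·-20 + -2·-10 = -20
  a_5 = 2·-20 + -2·-20 = 0
  a_6 = 2·0 + -2·-20 = 40
  a_7 = 2·40 + -2·0 = 80
  a_8 = 2·80 + -2·40 = 80
  a_9 = 2·80 + -2·80 = 0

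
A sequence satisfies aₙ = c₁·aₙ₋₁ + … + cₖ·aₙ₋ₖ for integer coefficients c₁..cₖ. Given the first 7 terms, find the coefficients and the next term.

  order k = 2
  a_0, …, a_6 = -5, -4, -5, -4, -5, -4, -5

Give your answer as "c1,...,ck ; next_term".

  a_2 = 0·-4 + 1·-5 = -5
  a_3 = 0·-5 + 1·-4 = -4
  a_4 = 0·-4 + 1·-5 = -5
  a_5 = 0·-5 + 1·-4 = -4
  a_6 = 0·-4 + 1·-5 = -5
  a_7 = 0·-5 + 1·-4 = -4

0,1 ; -4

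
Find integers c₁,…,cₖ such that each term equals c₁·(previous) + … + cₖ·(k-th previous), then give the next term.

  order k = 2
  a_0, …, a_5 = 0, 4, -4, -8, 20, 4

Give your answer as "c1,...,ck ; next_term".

  a_2 = -1·4 + -3·0 = -4
  a_3 = -1·-4 + -3·4 = -8
  a_4 = -1·-8 + -3·-4 = 20
  a_5 = -1·20 + -3·-8 = 4
  a_6 = -1·4 + -3·20 = -64

-1,-3 ; -64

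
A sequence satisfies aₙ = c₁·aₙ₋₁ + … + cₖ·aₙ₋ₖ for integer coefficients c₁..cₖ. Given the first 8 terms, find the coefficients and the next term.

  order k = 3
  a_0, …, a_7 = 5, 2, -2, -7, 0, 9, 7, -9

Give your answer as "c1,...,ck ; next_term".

0,-1,-1 ; -16

  a_3 = 0·-2 + -1·2 + -1·5 = -7
  a_4 = 0·-7 + -1·-2 + -1·2 = 0
  a_5 = 0·0 + -1·-7 + -1·-2 = 9
  a_6 = 0·9 + -1·0 + -1·-7 = 7
  a_7 = 0·7 + -1·9 + -1·0 = -9
  a_8 = 0·-9 + -1·7 + -1·9 = -16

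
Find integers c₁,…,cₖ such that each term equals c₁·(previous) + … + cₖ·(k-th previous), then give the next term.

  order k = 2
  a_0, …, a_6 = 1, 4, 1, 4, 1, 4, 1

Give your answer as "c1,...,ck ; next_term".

0,1 ; 4

  a_2 = 0·4 + 1·1 = 1
  a_3 = 0·1 + 1·4 = 4
  a_4 = 0·4 + 1·1 = 1
  a_5 = 0·1 + 1·4 = 4
  a_6 = 0·4 + 1·1 = 1
  a_7 = 0·1 + 1·4 = 4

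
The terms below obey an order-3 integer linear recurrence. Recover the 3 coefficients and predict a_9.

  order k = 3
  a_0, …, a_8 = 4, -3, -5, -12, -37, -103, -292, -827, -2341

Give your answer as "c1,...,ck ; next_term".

2,2,1 ; -6628

  a_3 = 2·-5 + 2·-3 + 1·4 = -12
  a_4 = 2·-12 + 2·-5 + 1·-3 = -37
  a_5 = 2·-37 + 2·-12 + 1·-5 = -103
  a_6 = 2·-103 + 2·-37 + 1·-12 = -292
  a_7 = 2·-292 + 2·-103 + 1·-37 = -827
  a_8 = 2·-827 + 2·-292 + 1·-103 = -2341
  a_9 = 2·-2341 + 2·-827 + 1·-292 = -6628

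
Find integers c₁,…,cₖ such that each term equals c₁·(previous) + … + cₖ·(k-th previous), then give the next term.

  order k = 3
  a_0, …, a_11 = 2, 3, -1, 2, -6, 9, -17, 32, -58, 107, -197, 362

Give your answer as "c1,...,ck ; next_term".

-1,1,-1 ; -666

  a_3 = -1·-1 + 1·3 + -1·2 = 2
  a_4 = -1·2 + 1·-1 + -1·3 = -6
  a_5 = -1·-6 + 1·2 + -1·-1 = 9
  a_6 = -1·9 + 1·-6 + -1·2 = -17
  a_7 = -1·-17 + 1·9 + -1·-6 = 32
  a_8 = -1·32 + 1·-17 + -1·9 = -58
  a_9 = -1·-58 + 1·32 + -1·-17 = 107
  a_10 = -1·107 + 1·-58 + -1·32 = -197
  a_11 = -1·-197 + 1·107 + -1·-58 = 362
  a_12 = -1·362 + 1·-197 + -1·107 = -666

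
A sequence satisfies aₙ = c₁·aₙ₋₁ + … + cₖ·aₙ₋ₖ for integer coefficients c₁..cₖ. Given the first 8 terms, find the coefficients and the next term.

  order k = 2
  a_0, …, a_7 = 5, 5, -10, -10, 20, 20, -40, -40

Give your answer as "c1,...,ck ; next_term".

0,-2 ; 80

  a_2 = 0·5 + -2·5 = -10
  a_3 = 0·-10 + -2·5 = -10
  a_4 = 0·-10 + -2·-10 = 20
  a_5 = 0·20 + -2·-10 = 20
  a_6 = 0·20 + -2·20 = -40
  a_7 = 0·-40 + -2·20 = -40
  a_8 = 0·-40 + -2·-40 = 80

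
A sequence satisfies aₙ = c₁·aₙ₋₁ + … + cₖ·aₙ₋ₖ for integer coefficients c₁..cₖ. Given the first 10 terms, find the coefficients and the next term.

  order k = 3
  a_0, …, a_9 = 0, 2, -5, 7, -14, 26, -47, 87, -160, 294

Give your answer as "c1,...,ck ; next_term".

-1,1,-1 ; -541

  a_3 = -1·-5 + 1·2 + -1·0 = 7
  a_4 = -1·7 + 1·-5 + -1·2 = -14
  a_5 = -1·-14 + 1·7 + -1·-5 = 26
  a_6 = -1·26 + 1·-14 + -1·7 = -47
  a_7 = -1·-47 + 1·26 + -1·-14 = 87
  a_8 = -1·87 + 1·-47 + -1·26 = -160
  a_9 = -1·-160 + 1·87 + -1·-47 = 294
  a_10 = -1·294 + 1·-160 + -1·87 = -541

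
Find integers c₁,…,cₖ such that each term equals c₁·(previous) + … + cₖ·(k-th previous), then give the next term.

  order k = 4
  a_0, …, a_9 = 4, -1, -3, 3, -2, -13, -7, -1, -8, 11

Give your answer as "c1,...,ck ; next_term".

  a_4 = 2·3 + -2·-3 + 2·-1 + -3·4 = -2
  a_5 = 2·-2 + -2·3 + 2·-3 + -3·-1 = -13
  a_6 = 2·-13 + -2·-2 + 2·3 + -3·-3 = -7
  a_7 = 2·-7 + -2·-13 + 2·-2 + -3·3 = -1
  a_8 = 2·-1 + -2·-7 + 2·-13 + -3·-2 = -8
  a_9 = 2·-8 + -2·-1 + 2·-7 + -3·-13 = 11
  a_10 = 2·11 + -2·-8 + 2·-1 + -3·-7 = 57

2,-2,2,-3 ; 57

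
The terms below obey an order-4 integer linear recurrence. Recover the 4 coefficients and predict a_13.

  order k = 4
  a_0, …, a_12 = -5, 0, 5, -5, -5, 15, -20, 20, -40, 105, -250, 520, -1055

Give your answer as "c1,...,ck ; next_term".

-2,0,1,3 ; 2175

  a_4 = -2·-5 + 0·5 + 1·0 + 3·-5 = -5
  a_5 = -2·-5 + 0·-5 + 1·5 + 3·0 = 15
  a_6 = -2·15 + 0·-5 + 1·-5 + 3·5 = -20
  a_7 = -2·-20 + 0·15 + 1·-5 + 3·-5 = 20
  a_8 = -2·20 + 0·-20 + 1·15 + 3·-5 = -40
  a_9 = -2·-40 + 0·20 + 1·-20 + 3·15 = 105
  a_10 = -2·105 + 0·-40 + 1·20 + 3·-20 = -250
  a_11 = -2·-250 + 0·105 + 1·-40 + 3·20 = 520
  a_12 = -2·520 + 0·-250 + 1·105 + 3·-40 = -1055
  a_13 = -2·-1055 + 0·520 + 1·-250 + 3·105 = 2175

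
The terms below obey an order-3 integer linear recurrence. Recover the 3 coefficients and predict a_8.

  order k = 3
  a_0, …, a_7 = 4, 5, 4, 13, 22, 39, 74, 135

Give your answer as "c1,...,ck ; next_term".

1,1,1 ; 248

  a_3 = 1·4 + 1·5 + 1·4 = 13
  a_4 = 1·13 + 1·4 + 1·5 = 22
  a_5 = 1·22 + 1·13 + 1·4 = 39
  a_6 = 1·39 + 1·22 + 1·13 = 74
  a_7 = 1·74 + 1·39 + 1·22 = 135
  a_8 = 1·135 + 1·74 + 1·39 = 248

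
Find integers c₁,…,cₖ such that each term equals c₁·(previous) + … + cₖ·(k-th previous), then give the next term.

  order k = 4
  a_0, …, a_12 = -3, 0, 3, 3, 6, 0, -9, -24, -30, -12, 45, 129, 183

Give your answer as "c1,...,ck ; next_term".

1,0,-2,-1 ; 105

  a_4 = 1·3 + 0·3 + -2·0 + -1·-3 = 6
  a_5 = 1·6 + 0·3 + -2·3 + -1·0 = 0
  a_6 = 1·0 + 0·6 + -2·3 + -1·3 = -9
  a_7 = 1·-9 + 0·0 + -2·6 + -1·3 = -24
  a_8 = 1·-24 + 0·-9 + -2·0 + -1·6 = -30
  a_9 = 1·-30 + 0·-24 + -2·-9 + -1·0 = -12
  a_10 = 1·-12 + 0·-30 + -2·-24 + -1·-9 = 45
  a_11 = 1·45 + 0·-12 + -2·-30 + -1·-24 = 129
  a_12 = 1·129 + 0·45 + -2·-12 + -1·-30 = 183
  a_13 = 1·183 + 0·129 + -2·45 + -1·-12 = 105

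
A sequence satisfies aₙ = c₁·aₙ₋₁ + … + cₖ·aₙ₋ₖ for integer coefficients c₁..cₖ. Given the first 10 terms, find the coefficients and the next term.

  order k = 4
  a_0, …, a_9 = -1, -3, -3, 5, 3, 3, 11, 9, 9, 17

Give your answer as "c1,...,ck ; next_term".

1,0,1,-1 ; 15

  a_4 = 1·5 + 0·-3 + 1·-3 + -1·-1 = 3
  a_5 = 1·3 + 0·5 + 1·-3 + -1·-3 = 3
  a_6 = 1·3 + 0·3 + 1·5 + -1·-3 = 11
  a_7 = 1·11 + 0·3 + 1·3 + -1·5 = 9
  a_8 = 1·9 + 0·11 + 1·3 + -1·3 = 9
  a_9 = 1·9 + 0·9 + 1·11 + -1·3 = 17
  a_10 = 1·17 + 0·9 + 1·9 + -1·11 = 15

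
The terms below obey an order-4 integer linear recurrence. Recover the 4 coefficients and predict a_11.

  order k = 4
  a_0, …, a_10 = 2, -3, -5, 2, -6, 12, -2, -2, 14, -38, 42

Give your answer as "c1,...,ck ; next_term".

-1,0,0,-2 ; -38

  a_4 = -1·2 + 0·-5 + 0·-3 + -2·2 = -6
  a_5 = -1·-6 + 0·2 + 0·-5 + -2·-3 = 12
  a_6 = -1·12 + 0·-6 + 0·2 + -2·-5 = -2
  a_7 = -1·-2 + 0·12 + 0·-6 + -2·2 = -2
  a_8 = -1·-2 + 0·-2 + 0·12 + -2·-6 = 14
  a_9 = -1·14 + 0·-2 + 0·-2 + -2·12 = -38
  a_10 = -1·-38 + 0·14 + 0·-2 + -2·-2 = 42
  a_11 = -1·42 + 0·-38 + 0·14 + -2·-2 = -38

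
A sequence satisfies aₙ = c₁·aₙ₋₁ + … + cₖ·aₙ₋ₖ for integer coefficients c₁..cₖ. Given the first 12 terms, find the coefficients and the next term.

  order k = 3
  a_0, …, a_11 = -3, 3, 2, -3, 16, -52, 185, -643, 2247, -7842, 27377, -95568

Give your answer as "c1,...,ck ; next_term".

  a_3 = -3·2 + 2·3 + 1·-3 = -3
  a_4 = -3·-3 + 2·2 + 1·3 = 16
  a_5 = -3·16 + 2·-3 + 1·2 = -52
  a_6 = -3·-52 + 2·16 + 1·-3 = 185
  a_7 = -3·185 + 2·-52 + 1·16 = -643
  a_8 = -3·-643 + 2·185 + 1·-52 = 2247
  a_9 = -3·2247 + 2·-643 + 1·185 = -7842
  a_10 = -3·-7842 + 2·2247 + 1·-643 = 27377
  a_11 = -3·27377 + 2·-7842 + 1·2247 = -95568
  a_12 = -3·-95568 + 2·27377 + 1·-7842 = 333616

-3,2,1 ; 333616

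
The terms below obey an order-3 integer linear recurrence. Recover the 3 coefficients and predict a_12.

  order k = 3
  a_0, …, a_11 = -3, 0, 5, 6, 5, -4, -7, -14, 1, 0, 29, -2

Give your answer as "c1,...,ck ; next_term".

  a_3 = 0·5 + 1·0 + -2·-3 = 6
  a_4 = 0·6 + 1·5 + -2·0 = 5
  a_5 = 0·5 + 1·6 + -2·5 = -4
  a_6 = 0·-4 + 1·5 + -2·6 = -7
  a_7 = 0·-7 + 1·-4 + -2·5 = -14
  a_8 = 0·-14 + 1·-7 + -2·-4 = 1
  a_9 = 0·1 + 1·-14 + -2·-7 = 0
  a_10 = 0·0 + 1·1 + -2·-14 = 29
  a_11 = 0·29 + 1·0 + -2·1 = -2
  a_12 = 0·-2 + 1·29 + -2·0 = 29

0,1,-2 ; 29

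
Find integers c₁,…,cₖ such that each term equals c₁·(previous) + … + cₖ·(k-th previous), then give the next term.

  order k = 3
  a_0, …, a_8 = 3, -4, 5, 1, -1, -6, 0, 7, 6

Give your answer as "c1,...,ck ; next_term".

0,-1,-1 ; -7

  a_3 = 0·5 + -1·-4 + -1·3 = 1
  a_4 = 0·1 + -1·5 + -1·-4 = -1
  a_5 = 0·-1 + -1·1 + -1·5 = -6
  a_6 = 0·-6 + -1·-1 + -1·1 = 0
  a_7 = 0·0 + -1·-6 + -1·-1 = 7
  a_8 = 0·7 + -1·0 + -1·-6 = 6
  a_9 = 0·6 + -1·7 + -1·0 = -7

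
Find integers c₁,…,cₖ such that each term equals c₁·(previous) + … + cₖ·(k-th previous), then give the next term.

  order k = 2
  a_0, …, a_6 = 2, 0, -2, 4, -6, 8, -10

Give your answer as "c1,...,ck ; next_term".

-2,-1 ; 12

  a_2 = -2·0 + -1·2 = -2
  a_3 = -2·-2 + -1·0 = 4
  a_4 = -2·4 + -1·-2 = -6
  a_5 = -2·-6 + -1·4 = 8
  a_6 = -2·8 + -1·-6 = -10
  a_7 = -2·-10 + -1·8 = 12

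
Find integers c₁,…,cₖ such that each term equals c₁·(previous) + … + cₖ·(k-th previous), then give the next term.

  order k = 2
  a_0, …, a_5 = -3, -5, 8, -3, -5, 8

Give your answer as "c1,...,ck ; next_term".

  a_2 = -1·-5 + -1·-3 = 8
  a_3 = -1·8 + -1·-5 = -3
  a_4 = -1·-3 + -1·8 = -5
  a_5 = -1·-5 + -1·-3 = 8
  a_6 = -1·8 + -1·-5 = -3

-1,-1 ; -3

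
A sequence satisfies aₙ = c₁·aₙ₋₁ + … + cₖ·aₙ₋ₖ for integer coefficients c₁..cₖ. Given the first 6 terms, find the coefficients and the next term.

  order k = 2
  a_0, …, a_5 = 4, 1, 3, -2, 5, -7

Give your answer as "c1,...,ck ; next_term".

  a_2 = -1·1 + 1·4 = 3
  a_3 = -1·3 + 1·1 = -2
  a_4 = -1·-2 + 1·3 = 5
  a_5 = -1·5 + 1·-2 = -7
  a_6 = -1·-7 + 1·5 = 12

-1,1 ; 12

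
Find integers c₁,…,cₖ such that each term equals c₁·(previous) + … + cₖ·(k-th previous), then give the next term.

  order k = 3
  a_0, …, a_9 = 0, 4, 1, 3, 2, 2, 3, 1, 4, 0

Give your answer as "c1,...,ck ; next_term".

  a_3 = -1·1 + 1·4 + 1·0 = 3
  a_4 = -1·3 + 1·1 + 1·4 = 2
  a_5 = -1·2 + 1·3 + 1·1 = 2
  a_6 = -1·2 + 1·2 + 1·3 = 3
  a_7 = -1·3 + 1·2 + 1·2 = 1
  a_8 = -1·1 + 1·3 + 1·2 = 4
  a_9 = -1·4 + 1·1 + 1·3 = 0
  a_10 = -1·0 + 1·4 + 1·1 = 5

-1,1,1 ; 5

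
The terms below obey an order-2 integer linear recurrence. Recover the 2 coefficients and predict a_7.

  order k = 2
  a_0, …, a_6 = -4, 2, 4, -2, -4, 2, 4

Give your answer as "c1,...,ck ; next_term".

0,-1 ; -2

  a_2 = 0·2 + -1·-4 = 4
  a_3 = 0·4 + -1·2 = -2
  a_4 = 0·-2 + -1·4 = -4
  a_5 = 0·-4 + -1·-2 = 2
  a_6 = 0·2 + -1·-4 = 4
  a_7 = 0·4 + -1·2 = -2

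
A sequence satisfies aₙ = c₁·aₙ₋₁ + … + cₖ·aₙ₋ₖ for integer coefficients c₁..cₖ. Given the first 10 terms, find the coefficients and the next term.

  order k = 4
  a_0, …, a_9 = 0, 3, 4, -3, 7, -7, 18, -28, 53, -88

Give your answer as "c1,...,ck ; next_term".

  a_4 = -1·-3 + 1·4 + 0·3 + 1·0 = 7
  a_5 = -1·7 + 1·-3 + 0·4 + 1·3 = -7
  a_6 = -1·-7 + 1·7 + 0·-3 + 1·4 = 18
  a_7 = -1·18 + 1·-7 + 0·7 + 1·-3 = -28
  a_8 = -1·-28 + 1·18 + 0·-7 + 1·7 = 53
  a_9 = -1·53 + 1·-28 + 0·18 + 1·-7 = -88
  a_10 = -1·-88 + 1·53 + 0·-28 + 1·18 = 159

-1,1,0,1 ; 159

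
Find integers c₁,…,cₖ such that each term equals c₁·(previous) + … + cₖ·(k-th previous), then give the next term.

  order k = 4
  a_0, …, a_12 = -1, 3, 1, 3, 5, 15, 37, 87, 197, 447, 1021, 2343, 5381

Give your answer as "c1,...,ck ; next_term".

  a_4 = 3·3 + -2·1 + 0·3 + 2·-1 = 5
  a_5 = 3·5 + -2·3 + 0·1 + 2·3 = 15
  a_6 = 3·15 + -2·5 + 0·3 + 2·1 = 37
  a_7 = 3·37 + -2·15 + 0·5 + 2·3 = 87
  a_8 = 3·87 + -2·37 + 0·15 + 2·5 = 197
  a_9 = 3·197 + -2·87 + 0·37 + 2·15 = 447
  a_10 = 3·447 + -2·197 + 0·87 + 2·37 = 1021
  a_11 = 3·1021 + -2·447 + 0·197 + 2·87 = 2343
  a_12 = 3·2343 + -2·1021 + 0·447 + 2·197 = 5381
  a_13 = 3·5381 + -2·2343 + 0·1021 + 2·447 = 12351

3,-2,0,2 ; 12351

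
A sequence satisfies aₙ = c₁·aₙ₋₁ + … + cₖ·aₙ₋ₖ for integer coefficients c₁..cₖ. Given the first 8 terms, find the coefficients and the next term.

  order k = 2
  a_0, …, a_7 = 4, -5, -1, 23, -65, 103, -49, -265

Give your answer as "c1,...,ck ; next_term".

  a_2 = -3·-5 + -4·4 = -1
  a_3 = -3·-1 + -4·-5 = 23
  a_4 = -3·23 + -4·-1 = -65
  a_5 = -3·-65 + -4·23 = 103
  a_6 = -3·103 + -4·-65 = -49
  a_7 = -3·-49 + -4·103 = -265
  a_8 = -3·-265 + -4·-49 = 991

-3,-4 ; 991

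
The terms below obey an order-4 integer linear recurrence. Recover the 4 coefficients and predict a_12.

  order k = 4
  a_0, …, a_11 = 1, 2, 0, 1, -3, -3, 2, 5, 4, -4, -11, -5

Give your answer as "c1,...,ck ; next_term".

0,-1,-1,-1 ; 11

  a_4 = 0·1 + -1·0 + -1·2 + -1·1 = -3
  a_5 = 0·-3 + -1·1 + -1·0 + -1·2 = -3
  a_6 = 0·-3 + -1·-3 + -1·1 + -1·0 = 2
  a_7 = 0·2 + -1·-3 + -1·-3 + -1·1 = 5
  a_8 = 0·5 + -1·2 + -1·-3 + -1·-3 = 4
  a_9 = 0·4 + -1·5 + -1·2 + -1·-3 = -4
  a_10 = 0·-4 + -1·4 + -1·5 + -1·2 = -11
  a_11 = 0·-11 + -1·-4 + -1·4 + -1·5 = -5
  a_12 = 0·-5 + -1·-11 + -1·-4 + -1·4 = 11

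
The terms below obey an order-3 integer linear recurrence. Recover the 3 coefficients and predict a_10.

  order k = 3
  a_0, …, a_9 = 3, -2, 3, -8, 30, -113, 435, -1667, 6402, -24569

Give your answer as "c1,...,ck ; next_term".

-3,4,3 ; 94314

  a_3 = -3·3 + 4·-2 + 3·3 = -8
  a_4 = -3·-8 + 4·3 + 3·-2 = 30
  a_5 = -3·30 + 4·-8 + 3·3 = -113
  a_6 = -3·-113 + 4·30 + 3·-8 = 435
  a_7 = -3·435 + 4·-113 + 3·30 = -1667
  a_8 = -3·-1667 + 4·435 + 3·-113 = 6402
  a_9 = -3·6402 + 4·-1667 + 3·435 = -24569
  a_10 = -3·-24569 + 4·6402 + 3·-1667 = 94314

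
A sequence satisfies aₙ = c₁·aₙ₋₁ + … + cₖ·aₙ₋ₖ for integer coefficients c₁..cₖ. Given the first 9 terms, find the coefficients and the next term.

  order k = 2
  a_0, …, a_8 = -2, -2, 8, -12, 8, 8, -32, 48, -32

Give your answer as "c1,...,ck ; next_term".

-2,-2 ; -32

  a_2 = -2·-2 + -2·-2 = 8
  a_3 = -2·8 + -2·-2 = -12
  a_4 = -2·-12 + -2·8 = 8
  a_5 = -2·8 + -2·-12 = 8
  a_6 = -2·8 + -2·8 = -32
  a_7 = -2·-32 + -2·8 = 48
  a_8 = -2·48 + -2·-32 = -32
  a_9 = -2·-32 + -2·48 = -32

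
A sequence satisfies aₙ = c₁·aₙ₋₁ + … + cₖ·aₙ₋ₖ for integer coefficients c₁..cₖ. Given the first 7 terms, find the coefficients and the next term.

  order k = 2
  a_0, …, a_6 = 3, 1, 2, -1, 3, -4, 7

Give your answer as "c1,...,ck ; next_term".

-1,1 ; -11

  a_2 = -1·1 + 1·3 = 2
  a_3 = -1·2 + 1·1 = -1
  a_4 = -1·-1 + 1·2 = 3
  a_5 = -1·3 + 1·-1 = -4
  a_6 = -1·-4 + 1·3 = 7
  a_7 = -1·7 + 1·-4 = -11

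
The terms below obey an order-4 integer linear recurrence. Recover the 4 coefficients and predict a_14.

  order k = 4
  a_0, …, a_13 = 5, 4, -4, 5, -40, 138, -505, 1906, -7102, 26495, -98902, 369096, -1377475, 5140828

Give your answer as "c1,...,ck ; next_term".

-3,2,-3,-1 ; -19185820

  a_4 = -3·5 + 2·-4 + -3·4 + -1·5 = -40
  a_5 = -3·-40 + 2·5 + -3·-4 + -1·4 = 138
  a_6 = -3·138 + 2·-40 + -3·5 + -1·-4 = -505
  a_7 = -3·-505 + 2·138 + -3·-40 + -1·5 = 1906
  a_8 = -3·1906 + 2·-505 + -3·138 + -1·-40 = -7102
  a_9 = -3·-7102 + 2·1906 + -3·-505 + -1·138 = 26495
  a_10 = -3·26495 + 2·-7102 + -3·1906 + -1·-505 = -98902
  a_11 = -3·-98902 + 2·26495 + -3·-7102 + -1·1906 = 369096
  a_12 = -3·369096 + 2·-98902 + -3·26495 + -1·-7102 = -1377475
  a_13 = -3·-1377475 + 2·369096 + -3·-98902 + -1·26495 = 5140828
  a_14 = -3·5140828 + 2·-1377475 + -3·369096 + -1·-98902 = -19185820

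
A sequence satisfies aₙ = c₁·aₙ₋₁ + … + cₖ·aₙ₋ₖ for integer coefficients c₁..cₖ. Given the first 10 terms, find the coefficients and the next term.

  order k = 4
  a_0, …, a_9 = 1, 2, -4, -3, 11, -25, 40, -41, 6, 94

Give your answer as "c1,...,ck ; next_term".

-2,-1,1,-1 ; -275

  a_4 = -2·-3 + -1·-4 + 1·2 + -1·1 = 11
  a_5 = -2·11 + -1·-3 + 1·-4 + -1·2 = -25
  a_6 = -2·-25 + -1·11 + 1·-3 + -1·-4 = 40
  a_7 = -2·40 + -1·-25 + 1·11 + -1·-3 = -41
  a_8 = -2·-41 + -1·40 + 1·-25 + -1·11 = 6
  a_9 = -2·6 + -1·-41 + 1·40 + -1·-25 = 94
  a_10 = -2·94 + -1·6 + 1·-41 + -1·40 = -275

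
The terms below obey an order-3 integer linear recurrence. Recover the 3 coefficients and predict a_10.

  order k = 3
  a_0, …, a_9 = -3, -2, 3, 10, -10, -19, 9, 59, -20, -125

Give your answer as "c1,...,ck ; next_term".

-1,-2,-3 ; -12

  a_3 = -1·3 + -2·-2 + -3·-3 = 10
  a_4 = -1·10 + -2·3 + -3·-2 = -10
  a_5 = -1·-10 + -2·10 + -3·3 = -19
  a_6 = -1·-19 + -2·-10 + -3·10 = 9
  a_7 = -1·9 + -2·-19 + -3·-10 = 59
  a_8 = -1·59 + -2·9 + -3·-19 = -20
  a_9 = -1·-20 + -2·59 + -3·9 = -125
  a_10 = -1·-125 + -2·-20 + -3·59 = -12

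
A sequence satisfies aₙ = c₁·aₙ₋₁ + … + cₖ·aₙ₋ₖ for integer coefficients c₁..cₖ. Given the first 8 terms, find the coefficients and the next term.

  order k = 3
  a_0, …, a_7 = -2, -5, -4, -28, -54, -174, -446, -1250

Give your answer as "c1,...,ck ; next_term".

  a_3 = 1·-4 + 4·-5 + 2·-2 = -28
  a_4 = 1·-28 + 4·-4 + 2·-5 = -54
  a_5 = 1·-54 + 4·-28 + 2·-4 = -174
  a_6 = 1·-174 + 4·-54 + 2·-28 = -446
  a_7 = 1·-446 + 4·-174 + 2·-54 = -1250
  a_8 = 1·-1250 + 4·-446 + 2·-174 = -3382

1,4,2 ; -3382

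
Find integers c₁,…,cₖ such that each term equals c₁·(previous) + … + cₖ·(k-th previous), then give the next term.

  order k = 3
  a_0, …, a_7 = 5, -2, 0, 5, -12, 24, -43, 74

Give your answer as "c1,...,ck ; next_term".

-2,0,1 ; -124

  a_3 = -2·0 + 0·-2 + 1·5 = 5
  a_4 = -2·5 + 0·0 + 1·-2 = -12
  a_5 = -2·-12 + 0·5 + 1·0 = 24
  a_6 = -2·24 + 0·-12 + 1·5 = -43
  a_7 = -2·-43 + 0·24 + 1·-12 = 74
  a_8 = -2·74 + 0·-43 + 1·24 = -124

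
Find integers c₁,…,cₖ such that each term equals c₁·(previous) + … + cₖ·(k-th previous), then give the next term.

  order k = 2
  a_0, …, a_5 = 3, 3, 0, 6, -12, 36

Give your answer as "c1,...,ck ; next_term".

-2,2 ; -96

  a_2 = -2·3 + 2·3 = 0
  a_3 = -2·0 + 2·3 = 6
  a_4 = -2·6 + 2·0 = -12
  a_5 = -2·-12 + 2·6 = 36
  a_6 = -2·36 + 2·-12 = -96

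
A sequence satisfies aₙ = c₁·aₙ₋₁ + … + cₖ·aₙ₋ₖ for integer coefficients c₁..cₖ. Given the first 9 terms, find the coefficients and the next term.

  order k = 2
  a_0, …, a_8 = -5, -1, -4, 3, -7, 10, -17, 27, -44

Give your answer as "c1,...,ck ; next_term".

  a_2 = -1·-1 + 1·-5 = -4
  a_3 = -1·-4 + 1·-1 = 3
  a_4 = -1·3 + 1·-4 = -7
  a_5 = -1·-7 + 1·3 = 10
  a_6 = -1·10 + 1·-7 = -17
  a_7 = -1·-17 + 1·10 = 27
  a_8 = -1·27 + 1·-17 = -44
  a_9 = -1·-44 + 1·27 = 71

-1,1 ; 71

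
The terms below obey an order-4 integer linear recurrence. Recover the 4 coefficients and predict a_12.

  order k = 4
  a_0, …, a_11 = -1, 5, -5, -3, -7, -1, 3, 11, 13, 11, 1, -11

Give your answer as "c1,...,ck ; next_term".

  a_4 = 2·-3 + -1·-5 + -1·5 + 1·-1 = -7
  a_5 = 2·-7 + -1·-3 + -1·-5 + 1·5 = -1
  a_6 = 2·-1 + -1·-7 + -1·-3 + 1·-5 = 3
  a_7 = 2·3 + -1·-1 + -1·-7 + 1·-3 = 11
  a_8 = 2·11 + -1·3 + -1·-1 + 1·-7 = 13
  a_9 = 2·13 + -1·11 + -1·3 + 1·-1 = 11
  a_10 = 2·11 + -1·13 + -1·11 + 1·3 = 1
  a_11 = 2·1 + -1·11 + -1·13 + 1·11 = -11
  a_12 = 2·-11 + -1·1 + -1·11 + 1·13 = -21

2,-1,-1,1 ; -21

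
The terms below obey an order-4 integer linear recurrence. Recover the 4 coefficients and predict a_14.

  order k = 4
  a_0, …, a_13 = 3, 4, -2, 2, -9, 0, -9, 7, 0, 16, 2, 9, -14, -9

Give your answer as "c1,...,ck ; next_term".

  a_4 = 0·2 + 1·-2 + -1·4 + -1·3 = -9
  a_5 = 0·-9 + 1·2 + -1·-2 + -1·4 = 0
  a_6 = 0·0 + 1·-9 + -1·2 + -1·-2 = -9
  a_7 = 0·-9 + 1·0 + -1·-9 + -1·2 = 7
  a_8 = 0·7 + 1·-9 + -1·0 + -1·-9 = 0
  a_9 = 0·0 + 1·7 + -1·-9 + -1·0 = 16
  a_10 = 0·16 + 1·0 + -1·7 + -1·-9 = 2
  a_11 = 0·2 + 1·16 + -1·0 + -1·7 = 9
  a_12 = 0·9 + 1·2 + -1·16 + -1·0 = -14
  a_13 = 0·-14 + 1·9 + -1·2 + -1·16 = -9
  a_14 = 0·-9 + 1·-14 + -1·9 + -1·2 = -25

0,1,-1,-1 ; -25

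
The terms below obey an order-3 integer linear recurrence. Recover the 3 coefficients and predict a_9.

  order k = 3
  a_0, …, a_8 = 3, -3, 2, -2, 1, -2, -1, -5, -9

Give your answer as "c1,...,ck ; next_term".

  a_3 = 2·2 + 1·-3 + -1·3 = -2
  a_4 = 2·-2 + 1·2 + -1·-3 = 1
  a_5 = 2·1 + 1·-2 + -1·2 = -2
  a_6 = 2·-2 + 1·1 + -1·-2 = -1
  a_7 = 2·-1 + 1·-2 + -1·1 = -5
  a_8 = 2·-5 + 1·-1 + -1·-2 = -9
  a_9 = 2·-9 + 1·-5 + -1·-1 = -22

2,1,-1 ; -22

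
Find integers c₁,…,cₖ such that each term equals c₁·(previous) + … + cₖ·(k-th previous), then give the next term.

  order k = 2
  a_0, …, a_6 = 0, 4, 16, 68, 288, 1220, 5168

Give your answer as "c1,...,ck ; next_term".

  a_2 = 4·4 + 1·0 = 16
  a_3 = 4·16 + 1·4 = 68
  a_4 = 4·68 + 1·16 = 288
  a_5 = 4·288 + 1·68 = 1220
  a_6 = 4·1220 + 1·288 = 5168
  a_7 = 4·5168 + 1·1220 = 21892

4,1 ; 21892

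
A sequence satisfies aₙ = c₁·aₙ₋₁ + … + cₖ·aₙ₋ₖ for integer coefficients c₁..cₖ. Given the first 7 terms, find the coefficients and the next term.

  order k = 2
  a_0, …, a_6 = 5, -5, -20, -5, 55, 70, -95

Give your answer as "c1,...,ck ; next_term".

  a_2 = 1·-5 + -3·5 = -20
  a_3 = 1·-20 + -3·-5 = -5
  a_4 = 1·-5 + -3·-20 = 55
  a_5 = 1·55 + -3·-5 = 70
  a_6 = 1·70 + -3·55 = -95
  a_7 = 1·-95 + -3·70 = -305

1,-3 ; -305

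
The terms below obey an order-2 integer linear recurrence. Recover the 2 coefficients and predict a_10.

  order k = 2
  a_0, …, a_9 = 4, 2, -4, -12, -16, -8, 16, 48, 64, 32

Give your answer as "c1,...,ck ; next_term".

2,-2 ; -64

  a_2 = 2·2 + -2·4 = -4
  a_3 = 2·-4 + -2·2 = -12
  a_4 = 2·-12 + -2·-4 = -16
  a_5 = 2·-16 + -2·-12 = -8
  a_6 = 2·-8 + -2·-16 = 16
  a_7 = 2·16 + -2·-8 = 48
  a_8 = 2·48 + -2·16 = 64
  a_9 = 2·64 + -2·48 = 32
  a_10 = 2·32 + -2·64 = -64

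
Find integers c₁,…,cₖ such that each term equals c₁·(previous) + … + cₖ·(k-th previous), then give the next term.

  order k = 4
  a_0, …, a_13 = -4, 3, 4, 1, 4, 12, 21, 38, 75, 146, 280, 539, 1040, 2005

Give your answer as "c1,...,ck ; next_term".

1,1,1,1 ; 3864

  a_4 = 1·1 + 1·4 + 1·3 + 1·-4 = 4
  a_5 = 1·4 + 1·1 + 1·4 + 1·3 = 12
  a_6 = 1·12 + 1·4 + 1·1 + 1·4 = 21
  a_7 = 1·21 + 1·12 + 1·4 + 1·1 = 38
  a_8 = 1·38 + 1·21 + 1·12 + 1·4 = 75
  a_9 = 1·75 + 1·38 + 1·21 + 1·12 = 146
  a_10 = 1·146 + 1·75 + 1·38 + 1·21 = 280
  a_11 = 1·280 + 1·146 + 1·75 + 1·38 = 539
  a_12 = 1·539 + 1·280 + 1·146 + 1·75 = 1040
  a_13 = 1·1040 + 1·539 + 1·280 + 1·146 = 2005
  a_14 = 1·2005 + 1·1040 + 1·539 + 1·280 = 3864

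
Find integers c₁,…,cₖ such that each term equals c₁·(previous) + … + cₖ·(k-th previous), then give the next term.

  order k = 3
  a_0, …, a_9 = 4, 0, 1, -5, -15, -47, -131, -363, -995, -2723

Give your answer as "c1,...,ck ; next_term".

3,0,-2 ; -7443

  a_3 = 3·1 + 0·0 + -2·4 = -5
  a_4 = 3·-5 + 0·1 + -2·0 = -15
  a_5 = 3·-15 + 0·-5 + -2·1 = -47
  a_6 = 3·-47 + 0·-15 + -2·-5 = -131
  a_7 = 3·-131 + 0·-47 + -2·-15 = -363
  a_8 = 3·-363 + 0·-131 + -2·-47 = -995
  a_9 = 3·-995 + 0·-363 + -2·-131 = -2723
  a_10 = 3·-2723 + 0·-995 + -2·-363 = -7443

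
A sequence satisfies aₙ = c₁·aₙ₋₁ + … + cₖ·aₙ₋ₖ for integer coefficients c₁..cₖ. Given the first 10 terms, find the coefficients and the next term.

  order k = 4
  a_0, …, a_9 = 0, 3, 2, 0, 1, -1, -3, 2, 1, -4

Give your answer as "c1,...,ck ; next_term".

0,-1,1,-1 ; 4

  a_4 = 0·0 + -1·2 + 1·3 + -1·0 = 1
  a_5 = 0·1 + -1·0 + 1·2 + -1·3 = -1
  a_6 = 0·-1 + -1·1 + 1·0 + -1·2 = -3
  a_7 = 0·-3 + -1·-1 + 1·1 + -1·0 = 2
  a_8 = 0·2 + -1·-3 + 1·-1 + -1·1 = 1
  a_9 = 0·1 + -1·2 + 1·-3 + -1·-1 = -4
  a_10 = 0·-4 + -1·1 + 1·2 + -1·-3 = 4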